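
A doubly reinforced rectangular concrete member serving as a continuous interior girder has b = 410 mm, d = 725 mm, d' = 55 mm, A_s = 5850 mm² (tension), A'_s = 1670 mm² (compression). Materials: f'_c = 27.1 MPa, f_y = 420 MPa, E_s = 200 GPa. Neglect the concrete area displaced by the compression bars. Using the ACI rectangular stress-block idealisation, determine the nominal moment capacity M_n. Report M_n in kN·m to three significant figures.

Assume both tension and compression steel yield.
Net tension couple steel: A_s − A'_s = 4180 mm².
a = (A_s − A'_s) f_y / (0.85 f'_c b) = 1755600/(0.85 × 27.1 × 410) = 185.89 mm.
c = a/β₁ = 185.89/0.85 = 218.69 mm; ε'_s = 0.003(c − d')/c = 0.0022 ≥ f_y/E_s = 0.0021, so compression steel does yield.
M_n = (A_s − A'_s) f_y (d − a/2) + A'_s f_y (d − d') = [1755600 × (725 − 92.945) + 701400 × (725 − 55)] × 10⁻⁶ = 1109.64 + 469.94 = 1579.58 kN·m.

M_n ≈ 1580 kN·m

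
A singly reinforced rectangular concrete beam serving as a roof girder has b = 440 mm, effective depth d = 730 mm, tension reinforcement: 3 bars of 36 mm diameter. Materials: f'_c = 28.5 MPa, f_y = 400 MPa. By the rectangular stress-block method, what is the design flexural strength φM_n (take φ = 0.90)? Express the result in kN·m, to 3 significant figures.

A_s = 3 × 1018 = 3054 mm².
T = A_s f_y = 3054 × 400 = 1221600 N = 1221.6 kN.
From C = T: a = T/(0.85 f'_c b) = 1221600/(0.85 × 28.5 × 440) = 114.61 mm.
M_n = T(d − a/2) = 1221.6 kN × (730 − 57.305) mm = 821.76 kN·m.
φM_n = 0.90 × 821.76 = 739.58 kN·m.

φM_n ≈ 740 kN·m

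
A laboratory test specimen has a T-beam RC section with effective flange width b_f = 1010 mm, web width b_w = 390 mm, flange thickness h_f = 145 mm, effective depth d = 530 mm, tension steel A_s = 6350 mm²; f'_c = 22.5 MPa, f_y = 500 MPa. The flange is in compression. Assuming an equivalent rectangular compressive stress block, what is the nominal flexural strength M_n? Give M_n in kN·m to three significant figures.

Tension: T = A_s f_y = 6350 × 500 = 3175000 N.
Try a within the flange: a = T/(0.85 f'_c b_f) = 3175000/(0.85 × 22.5 × 1010) = 164.37 mm.
a = 164.37 > h_f = 145 mm: the block extends into the web. Split into flange-overhang and web parts.
C_f = 0.85 f'_c (b_f − b_w) h_f = 0.85 × 22.5 × (1010 − 390) × 145 = 1719338 N.
Remaining web compression depth: a_w = (T − C_f)/(0.85 f'_c b_w) = (3175000 − 1719338)/(0.85 × 22.5 × 390) = 195.16 mm.
M_n = C_f(d − h_f/2) + (T − C_f)(d − a_w/2) = 1719338 × (530 − 72.5) + 1455662 × (530 − 97.58) = 786.60 + 629.46 = 1416.06 × 10⁶ N·mm.
M_n = 1416.06 kN·m.

M_n ≈ 1420 kN·m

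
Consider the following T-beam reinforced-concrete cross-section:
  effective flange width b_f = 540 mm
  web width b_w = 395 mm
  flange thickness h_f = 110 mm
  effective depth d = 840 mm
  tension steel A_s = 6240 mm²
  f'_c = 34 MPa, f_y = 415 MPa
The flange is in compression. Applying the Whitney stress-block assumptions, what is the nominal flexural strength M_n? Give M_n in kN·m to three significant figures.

Tension: T = A_s f_y = 6240 × 415 = 2589600 N.
Try a within the flange: a = T/(0.85 f'_c b_f) = 2589600/(0.85 × 34 × 540) = 165.94 mm.
a = 165.94 > h_f = 110 mm: the block extends into the web. Split into flange-overhang and web parts.
C_f = 0.85 f'_c (b_f − b_w) h_f = 0.85 × 34 × (540 − 395) × 110 = 460955 N.
Remaining web compression depth: a_w = (T − C_f)/(0.85 f'_c b_w) = (2589600 − 460955)/(0.85 × 34 × 395) = 186.47 mm.
M_n = C_f(d − h_f/2) + (T − C_f)(d − a_w/2) = 460955 × (840 − 55) + 2128645 × (840 − 93.235) = 361.85 + 1589.60 = 1951.45 × 10⁶ N·mm.
M_n = 1951.45 kN·m.

M_n ≈ 1950 kN·m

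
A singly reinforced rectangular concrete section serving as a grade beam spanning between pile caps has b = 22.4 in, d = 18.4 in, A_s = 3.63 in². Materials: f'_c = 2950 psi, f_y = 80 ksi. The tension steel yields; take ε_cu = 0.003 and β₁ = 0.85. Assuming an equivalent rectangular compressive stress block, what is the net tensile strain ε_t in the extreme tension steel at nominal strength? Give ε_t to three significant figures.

ε_t ≈ 0.00608

a = A_s f_y/(0.85 f'_c b) = 5.170 in.
β₁ = 0.85, so c = a/β₁ = 5.170/0.85 = 6.082 in.
From the linear strain diagram with ε_cu = 0.003: ε_t = 0.003 (d − c)/c = 0.003 × (18.4 − 6.082)/6.082 = 0.00608.
Since ε_t ≥ 0.005, the section is tension-controlled.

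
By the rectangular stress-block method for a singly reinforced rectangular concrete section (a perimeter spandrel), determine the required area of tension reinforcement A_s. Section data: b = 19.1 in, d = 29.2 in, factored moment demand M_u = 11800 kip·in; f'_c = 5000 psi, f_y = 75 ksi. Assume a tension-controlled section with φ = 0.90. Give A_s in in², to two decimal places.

A_s ≈ 6.70 in²

M_n = M_u/φ = 11800/0.90 = 13111.1 kip·in.
From M_n = 0.85 f'_c a b (d − a/2):
a = d − √(d² − 2M_n/(0.85 f'_c b)) = 29.2 − √(29.2² − 2 × 13111.1/(0.85 × 5 × 19.1)) = 6.187 in.
A_s = 0.85 f'_c a b / f_y = 0.85 × 5 × 6.187 × 19.1 / 75 = 6.696 in².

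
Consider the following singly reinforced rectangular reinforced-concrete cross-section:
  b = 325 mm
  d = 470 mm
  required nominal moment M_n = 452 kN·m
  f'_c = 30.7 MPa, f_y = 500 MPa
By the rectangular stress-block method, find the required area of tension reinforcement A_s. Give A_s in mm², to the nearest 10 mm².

With M_n = 0.85 f'_c a b (d − a/2), solve the quadratic for a:
a = d − √(d² − 2M_n/(0.85 f'_c b)) = 470 − √(470² − 2 × 452×10⁶/(0.85 × 30.7 × 325)) = 131.91 mm.
A_s = 0.85 f'_c a b / f_y = 0.85 × 30.7 × 131.91 × 325 / 500 = 2237.4 mm².

A_s ≈ 2240 mm²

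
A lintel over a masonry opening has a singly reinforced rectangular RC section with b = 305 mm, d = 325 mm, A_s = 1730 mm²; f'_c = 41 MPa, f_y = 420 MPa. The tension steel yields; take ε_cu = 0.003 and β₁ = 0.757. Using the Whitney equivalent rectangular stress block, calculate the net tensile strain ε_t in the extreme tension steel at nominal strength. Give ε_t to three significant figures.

a = A_s f_y/(0.85 f'_c b) = 68.36 mm.
β₁ = 0.757, so c = a/β₁ = 68.36/0.757 = 90.30 mm.
From the linear strain diagram with ε_cu = 0.003: ε_t = 0.003 (d − c)/c = 0.003 × (325 − 90.30)/90.30 = 0.00780.
Since ε_t ≥ 0.005, the section is tension-controlled.

ε_t ≈ 0.00780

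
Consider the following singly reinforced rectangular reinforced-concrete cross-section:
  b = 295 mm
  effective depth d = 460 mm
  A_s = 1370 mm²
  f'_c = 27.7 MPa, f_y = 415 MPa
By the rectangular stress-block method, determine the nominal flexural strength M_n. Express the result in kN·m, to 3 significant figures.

T = A_s f_y = 1370 × 415 = 568550 N = 568.55 kN.
From C = T: a = T/(0.85 f'_c b) = 568550/(0.85 × 27.7 × 295) = 81.86 mm.
M_n = T(d − a/2) = 568.55 kN × (460 − 40.93) mm = 238.26 kN·m.

M_n ≈ 238 kN·m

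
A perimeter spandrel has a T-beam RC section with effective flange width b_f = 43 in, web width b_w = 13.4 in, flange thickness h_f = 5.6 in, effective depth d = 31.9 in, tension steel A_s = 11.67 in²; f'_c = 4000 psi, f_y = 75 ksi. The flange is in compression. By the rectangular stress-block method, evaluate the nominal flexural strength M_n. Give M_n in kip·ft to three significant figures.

Tension: T = A_s f_y = 11.67 × 75 = 875.25 kips.
Try a within the flange: a = T/(0.85 f'_c b_f) = 875.25/(0.85 × 4 × 43) = 5.987 in.
a = 5.987 > h_f = 5.6 in: the block extends into the web. Split into flange-overhang and web parts.
C_f = 0.85 f'_c (b_f − b_w) h_f = 0.85 × 4 × (43 − 13.4) × 5.6 = 563.6 kips.
Remaining web compression depth: a_w = (T − C_f)/(0.85 f'_c b_w) = (875.25 − 563.6)/(0.85 × 4 × 13.4) = 6.840 in.
M_n = C_f(d − h_f/2) + (T − C_f)(d − a_w/2) = 563.6 × (31.9 − 2.8) + 311.65 × (31.9 − 3.42) = 16400.8 + 8875.8 = 25276.6 kip·in.
M_n = 25276.6/12 = 2106.38 kip·ft.

M_n ≈ 2110 kip·ft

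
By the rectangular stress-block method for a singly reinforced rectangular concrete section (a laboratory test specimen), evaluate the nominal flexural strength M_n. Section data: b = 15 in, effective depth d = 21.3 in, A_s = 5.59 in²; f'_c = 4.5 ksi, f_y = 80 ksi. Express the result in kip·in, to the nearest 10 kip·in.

T = A_s f_y = 5.59 × 80 = 447.2 kips.
a = T/(0.85 f'_c b) = 447.2/(0.85 × 4.5 × 15) = 7.794 in.
M_n = T(d − a/2) = 447.2 × (21.3 − 3.897) = 7782.6 kip·in.

M_n ≈ 7780 kip·in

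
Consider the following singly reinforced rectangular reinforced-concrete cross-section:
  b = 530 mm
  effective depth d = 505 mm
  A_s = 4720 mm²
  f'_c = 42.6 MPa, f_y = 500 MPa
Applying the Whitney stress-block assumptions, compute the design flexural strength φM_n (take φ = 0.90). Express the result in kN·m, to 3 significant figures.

φM_n ≈ 942 kN·m

T = A_s f_y = 4720 × 500 = 2360000 N = 2360 kN.
From C = T: a = T/(0.85 f'_c b) = 2360000/(0.85 × 42.6 × 530) = 122.97 mm.
M_n = T(d − a/2) = 2360 kN × (505 − 61.485) mm = 1046.70 kN·m.
φM_n = 0.90 × 1046.70 = 942.03 kN·m.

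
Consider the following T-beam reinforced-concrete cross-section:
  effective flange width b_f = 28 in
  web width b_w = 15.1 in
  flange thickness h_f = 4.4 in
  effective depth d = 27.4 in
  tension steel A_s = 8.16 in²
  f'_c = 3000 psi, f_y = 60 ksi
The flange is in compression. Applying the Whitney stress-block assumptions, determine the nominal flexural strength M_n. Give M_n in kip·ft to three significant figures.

M_n ≈ 963 kip·ft

Tension: T = A_s f_y = 8.16 × 60 = 489.6 kips.
Try a within the flange: a = T/(0.85 f'_c b_f) = 489.6/(0.85 × 3 × 28) = 6.857 in.
a = 6.857 > h_f = 4.4 in: the block extends into the web. Split into flange-overhang and web parts.
C_f = 0.85 f'_c (b_f − b_w) h_f = 0.85 × 3 × (28 − 15.1) × 4.4 = 144.7 kips.
Remaining web compression depth: a_w = (T − C_f)/(0.85 f'_c b_w) = (489.6 − 144.7)/(0.85 × 3 × 15.1) = 8.957 in.
M_n = C_f(d − h_f/2) + (T − C_f)(d − a_w/2) = 144.7 × (27.4 − 2.2) + 344.9 × (27.4 − 4.4785) = 3646.4 + 7905.6 = 11552.0 kip·in.
M_n = 11552.0/12 = 962.67 kip·ft.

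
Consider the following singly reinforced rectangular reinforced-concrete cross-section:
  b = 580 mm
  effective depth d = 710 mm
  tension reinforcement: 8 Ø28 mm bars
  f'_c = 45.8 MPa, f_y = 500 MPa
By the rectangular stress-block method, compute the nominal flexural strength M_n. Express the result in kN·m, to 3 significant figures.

A_s = 8 × 616 = 4928 mm².
T = A_s f_y = 4928 × 500 = 2464000 N = 2464 kN.
From C = T: a = T/(0.85 f'_c b) = 2464000/(0.85 × 45.8 × 580) = 109.13 mm.
M_n = T(d − a/2) = 2464 kN × (710 − 54.565) mm = 1614.99 kN·m.

M_n ≈ 1610 kN·m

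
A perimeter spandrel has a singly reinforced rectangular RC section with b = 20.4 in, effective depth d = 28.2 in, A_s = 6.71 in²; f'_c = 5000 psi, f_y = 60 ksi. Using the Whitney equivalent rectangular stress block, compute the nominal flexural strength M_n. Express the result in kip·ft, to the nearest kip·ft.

M_n ≈ 868 kip·ft

T = A_s f_y = 6.71 × 60 = 402.6 kips.
a = T/(0.85 f'_c b) = 402.6/(0.85 × 5 × 20.4) = 4.644 in.
M_n = T(d − a/2) = 402.6 × (28.2 − 2.322) = 10418.5 kip·in = 10418.5/12 = 868.21 kip·ft.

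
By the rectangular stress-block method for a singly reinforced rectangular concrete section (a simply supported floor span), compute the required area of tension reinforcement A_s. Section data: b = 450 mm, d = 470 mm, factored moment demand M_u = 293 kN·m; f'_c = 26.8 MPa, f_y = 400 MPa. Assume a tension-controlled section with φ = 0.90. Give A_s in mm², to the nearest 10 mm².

A_s ≈ 1880 mm²

M_n = M_u/φ = 293/0.90 = 325.556 kN·m.
With M_n = 0.85 f'_c a b (d − a/2), solve the quadratic for a:
a = d − √(d² − 2M_n/(0.85 f'_c b)) = 470 − √(470² − 2 × 325.556×10⁶/(0.85 × 26.8 × 450)) = 73.28 mm.
A_s = 0.85 f'_c a b / f_y = 0.85 × 26.8 × 73.28 × 450 / 400 = 1878.0 mm².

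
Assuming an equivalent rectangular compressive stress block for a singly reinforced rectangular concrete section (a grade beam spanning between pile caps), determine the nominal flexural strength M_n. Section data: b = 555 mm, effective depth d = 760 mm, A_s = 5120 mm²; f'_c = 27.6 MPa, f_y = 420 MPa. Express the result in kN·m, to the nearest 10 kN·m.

T = A_s f_y = 5120 × 420 = 2150400 N = 2150.4 kN.
From C = T: a = T/(0.85 f'_c b) = 2150400/(0.85 × 27.6 × 555) = 165.16 mm.
M_n = T(d − a/2) = 2150.4 kN × (760 − 82.58) mm = 1456.72 kN·m.

M_n ≈ 1460 kN·m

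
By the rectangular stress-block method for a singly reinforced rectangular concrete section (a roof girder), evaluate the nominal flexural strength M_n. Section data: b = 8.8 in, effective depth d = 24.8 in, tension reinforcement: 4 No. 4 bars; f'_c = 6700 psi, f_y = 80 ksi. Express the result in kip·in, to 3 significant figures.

A_s = 4 × 0.2 = 0.8 in².
T = A_s f_y = 0.8 × 80 = 64 kips.
a = T/(0.85 f'_c b) = 64/(0.85 × 6.7 × 8.8) = 1.277 in.
M_n = T(d − a/2) = 64 × (24.8 − 0.6385) = 1546.3 kip·in.

M_n ≈ 1550 kip·in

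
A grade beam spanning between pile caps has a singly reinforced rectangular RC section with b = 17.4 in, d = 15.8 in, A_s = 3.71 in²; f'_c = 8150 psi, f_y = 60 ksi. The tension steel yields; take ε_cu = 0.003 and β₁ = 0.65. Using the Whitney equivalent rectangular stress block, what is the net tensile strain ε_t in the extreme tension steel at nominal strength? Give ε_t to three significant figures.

a = A_s f_y/(0.85 f'_c b) = 1.847 in.
β₁ = 0.65, so c = a/β₁ = 1.847/0.65 = 2.842 in.
From the linear strain diagram with ε_cu = 0.003: ε_t = 0.003 (d − c)/c = 0.003 × (15.8 − 2.842)/2.842 = 0.0137.
Since ε_t ≥ 0.005, the section is tension-controlled.

ε_t ≈ 0.0137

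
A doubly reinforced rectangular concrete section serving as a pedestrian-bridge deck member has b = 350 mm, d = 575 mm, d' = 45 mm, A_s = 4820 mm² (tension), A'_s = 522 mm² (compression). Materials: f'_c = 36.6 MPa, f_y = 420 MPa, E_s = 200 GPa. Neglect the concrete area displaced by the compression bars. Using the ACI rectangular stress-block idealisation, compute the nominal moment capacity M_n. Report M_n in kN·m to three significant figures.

M_n ≈ 1000 kN·m

Assume both tension and compression steel yield.
Net tension couple steel: A_s − A'_s = 4298 mm².
a = (A_s − A'_s) f_y / (0.85 f'_c b) = 1805160/(0.85 × 36.6 × 350) = 165.79 mm.
c = a/β₁ = 165.79/0.789 = 210.13 mm; ε'_s = 0.003(c − d')/c = 0.0024 ≥ f_y/E_s = 0.0021, so compression steel does yield.
M_n = (A_s − A'_s) f_y (d − a/2) + A'_s f_y (d − d') = [1805160 × (575 − 82.895) + 219240 × (575 − 45)] × 10⁻⁶ = 888.33 + 116.20 = 1004.53 kN·m.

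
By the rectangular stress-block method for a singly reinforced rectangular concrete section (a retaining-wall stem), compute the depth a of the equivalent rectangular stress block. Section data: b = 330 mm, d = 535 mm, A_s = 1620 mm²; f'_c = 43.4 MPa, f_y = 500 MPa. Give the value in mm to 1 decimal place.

T = A_s f_y = 1620 × 500 = 810000 N = 810 kN.
Setting C = 0.85 f'_c a b equal to T: a = 810000/(0.85 × 43.4 × 330) = 66.5 mm.

a ≈ 66.5 mm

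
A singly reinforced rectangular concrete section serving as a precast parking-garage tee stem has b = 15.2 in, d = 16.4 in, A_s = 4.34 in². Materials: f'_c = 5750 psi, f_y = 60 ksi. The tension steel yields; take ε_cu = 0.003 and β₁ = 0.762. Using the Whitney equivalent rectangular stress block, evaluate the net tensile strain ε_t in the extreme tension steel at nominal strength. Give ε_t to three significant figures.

ε_t ≈ 0.00770

a = A_s f_y/(0.85 f'_c b) = 3.505 in.
β₁ = 0.762, so c = a/β₁ = 3.505/0.762 = 4.600 in.
From the linear strain diagram with ε_cu = 0.003: ε_t = 0.003 (d − c)/c = 0.003 × (16.4 − 4.600)/4.600 = 0.00770.
Since ε_t ≥ 0.005, the section is tension-controlled.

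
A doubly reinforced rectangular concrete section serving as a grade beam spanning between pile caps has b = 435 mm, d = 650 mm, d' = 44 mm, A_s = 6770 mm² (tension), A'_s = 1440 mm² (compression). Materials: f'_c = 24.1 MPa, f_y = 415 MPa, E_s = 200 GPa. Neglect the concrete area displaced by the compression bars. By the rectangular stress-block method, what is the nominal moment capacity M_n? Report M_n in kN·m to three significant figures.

M_n ≈ 1530 kN·m

Assume both tension and compression steel yield.
Net tension couple steel: A_s − A'_s = 5330 mm².
a = (A_s − A'_s) f_y / (0.85 f'_c b) = 2211950/(0.85 × 24.1 × 435) = 248.23 mm.
c = a/β₁ = 248.23/0.85 = 292.04 mm; ε'_s = 0.003(c − d')/c = 0.0025 ≥ f_y/E_s = 0.0021, so compression steel does yield.
M_n = (A_s − A'_s) f_y (d − a/2) + A'_s f_y (d − d') = [2211950 × (650 − 124.115) + 597600 × (650 − 44)] × 10⁻⁶ = 1163.23 + 362.15 = 1525.38 kN·m.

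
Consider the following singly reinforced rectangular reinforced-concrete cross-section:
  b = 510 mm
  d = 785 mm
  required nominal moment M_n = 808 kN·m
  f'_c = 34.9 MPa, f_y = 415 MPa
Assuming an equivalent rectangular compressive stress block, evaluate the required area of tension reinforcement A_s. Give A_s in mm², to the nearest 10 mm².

With M_n = 0.85 f'_c a b (d − a/2), solve the quadratic for a:
a = d − √(d² − 2M_n/(0.85 f'_c b)) = 785 − √(785² − 2 × 808×10⁶/(0.85 × 34.9 × 510)) = 71.27 mm.
A_s = 0.85 f'_c a b / f_y = 0.85 × 34.9 × 71.27 × 510 / 415 = 2598.2 mm².

A_s ≈ 2600 mm²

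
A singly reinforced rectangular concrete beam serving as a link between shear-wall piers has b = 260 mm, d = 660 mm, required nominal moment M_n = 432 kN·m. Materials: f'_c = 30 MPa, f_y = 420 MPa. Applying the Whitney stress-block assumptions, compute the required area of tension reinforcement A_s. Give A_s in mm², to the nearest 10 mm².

With M_n = 0.85 f'_c a b (d − a/2), solve the quadratic for a:
a = d − √(d² − 2M_n/(0.85 f'_c b)) = 660 − √(660² − 2 × 432×10⁶/(0.85 × 30 × 260)) = 107.48 mm.
A_s = 0.85 f'_c a b / f_y = 0.85 × 30 × 107.48 × 260 / 420 = 1696.6 mm².

A_s ≈ 1700 mm²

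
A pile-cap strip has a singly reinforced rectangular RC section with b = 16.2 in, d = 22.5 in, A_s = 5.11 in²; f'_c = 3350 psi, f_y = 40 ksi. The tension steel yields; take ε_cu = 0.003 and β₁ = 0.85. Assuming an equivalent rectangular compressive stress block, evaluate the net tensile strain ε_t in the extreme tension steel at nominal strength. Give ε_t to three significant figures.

ε_t ≈ 0.00995

a = A_s f_y/(0.85 f'_c b) = 4.431 in.
β₁ = 0.85, so c = a/β₁ = 4.431/0.85 = 5.213 in.
From the linear strain diagram with ε_cu = 0.003: ε_t = 0.003 (d − c)/c = 0.003 × (22.5 − 5.213)/5.213 = 0.00995.
Since ε_t ≥ 0.005, the section is tension-controlled.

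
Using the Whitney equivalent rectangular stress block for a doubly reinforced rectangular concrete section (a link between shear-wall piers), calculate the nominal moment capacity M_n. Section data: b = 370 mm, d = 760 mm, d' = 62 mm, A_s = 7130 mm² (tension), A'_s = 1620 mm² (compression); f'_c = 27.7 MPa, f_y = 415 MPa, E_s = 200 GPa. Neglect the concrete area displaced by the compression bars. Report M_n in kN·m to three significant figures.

Assume both tension and compression steel yield.
Net tension couple steel: A_s − A'_s = 5510 mm².
a = (A_s − A'_s) f_y / (0.85 f'_c b) = 2286650/(0.85 × 27.7 × 370) = 262.48 mm.
c = a/β₁ = 262.48/0.85 = 308.80 mm; ε'_s = 0.003(c − d')/c = 0.0024 ≥ f_y/E_s = 0.0021, so compression steel does yield.
M_n = (A_s − A'_s) f_y (d − a/2) + A'_s f_y (d − d') = [2286650 × (760 − 131.24) + 672300 × (760 − 62)] × 10⁻⁶ = 1437.75 + 469.27 = 1907.02 kN·m.

M_n ≈ 1910 kN·m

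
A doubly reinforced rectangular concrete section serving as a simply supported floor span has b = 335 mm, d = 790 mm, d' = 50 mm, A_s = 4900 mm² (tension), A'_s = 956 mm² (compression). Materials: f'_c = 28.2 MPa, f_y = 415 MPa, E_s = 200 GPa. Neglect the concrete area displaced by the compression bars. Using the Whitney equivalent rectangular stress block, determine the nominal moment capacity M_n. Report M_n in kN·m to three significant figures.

Assume both tension and compression steel yield.
Net tension couple steel: A_s − A'_s = 3944 mm².
a = (A_s − A'_s) f_y / (0.85 f'_c b) = 1636760/(0.85 × 28.2 × 335) = 203.83 mm.
c = a/β₁ = 203.83/0.849 = 240.08 mm; ε'_s = 0.003(c − d')/c = 0.0024 ≥ f_y/E_s = 0.0021, so compression steel does yield.
M_n = (A_s − A'_s) f_y (d − a/2) + A'_s f_y (d − d') = [1636760 × (790 − 101.915) + 396740 × (790 − 50)] × 10⁻⁶ = 1126.23 + 293.59 = 1419.82 kN·m.

M_n ≈ 1420 kN·m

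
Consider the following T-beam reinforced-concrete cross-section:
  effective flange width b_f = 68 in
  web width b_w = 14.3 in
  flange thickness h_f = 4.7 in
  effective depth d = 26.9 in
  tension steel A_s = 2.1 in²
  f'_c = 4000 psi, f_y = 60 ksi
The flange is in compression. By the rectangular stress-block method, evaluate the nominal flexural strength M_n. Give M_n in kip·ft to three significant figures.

M_n ≈ 280 kip·ft

Tension: T = A_s f_y = 2.1 × 60 = 126 kips.
Try a within the flange: a = T/(0.85 f'_c b_f) = 126/(0.85 × 4 × 68) = 0.545 in.
Since a = 0.545 ≤ h_f = 4.7 in, the stress block lies entirely in the flange; analyse as a rectangular beam of width b_f.
M_n = T(d − a/2) = 126 × (26.9 − 0.2725) = 3355.1 kip·in.
M_n = 3355.1/12 = 279.59 kip·ft.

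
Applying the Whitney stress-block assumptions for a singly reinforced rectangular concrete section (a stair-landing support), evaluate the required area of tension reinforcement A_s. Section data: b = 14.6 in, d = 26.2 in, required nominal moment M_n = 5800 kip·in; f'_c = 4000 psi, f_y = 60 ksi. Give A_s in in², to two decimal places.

From M_n = 0.85 f'_c a b (d − a/2):
a = d − √(d² − 2M_n/(0.85 f'_c b)) = 26.2 − √(26.2² − 2 × 5800/(0.85 × 4 × 14.6)) = 4.922 in.
A_s = 0.85 f'_c a b / f_y = 0.85 × 4 × 4.922 × 14.6 / 60 = 4.072 in².

A_s ≈ 4.07 in²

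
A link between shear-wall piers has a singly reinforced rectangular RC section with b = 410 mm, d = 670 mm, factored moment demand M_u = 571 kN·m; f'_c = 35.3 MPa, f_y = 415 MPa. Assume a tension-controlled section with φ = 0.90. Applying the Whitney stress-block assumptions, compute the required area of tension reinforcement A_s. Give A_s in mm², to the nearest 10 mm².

A_s ≈ 2430 mm²

M_n = M_u/φ = 571/0.90 = 634.444 kN·m.
With M_n = 0.85 f'_c a b (d − a/2), solve the quadratic for a:
a = d − √(d² − 2M_n/(0.85 f'_c b)) = 670 − √(670² − 2 × 634.444×10⁶/(0.85 × 35.3 × 410)) = 81.99 mm.
A_s = 0.85 f'_c a b / f_y = 0.85 × 35.3 × 81.99 × 410 / 415 = 2430.5 mm².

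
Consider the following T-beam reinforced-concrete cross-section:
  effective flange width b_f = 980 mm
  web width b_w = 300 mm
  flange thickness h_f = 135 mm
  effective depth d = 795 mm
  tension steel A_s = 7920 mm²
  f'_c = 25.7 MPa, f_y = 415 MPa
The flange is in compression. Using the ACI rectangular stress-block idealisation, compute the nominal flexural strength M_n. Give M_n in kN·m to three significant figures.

M_n ≈ 2350 kN·m

Tension: T = A_s f_y = 7920 × 415 = 3286800 N.
Try a within the flange: a = T/(0.85 f'_c b_f) = 3286800/(0.85 × 25.7 × 980) = 153.53 mm.
a = 153.53 > h_f = 135 mm: the block extends into the web. Split into flange-overhang and web parts.
C_f = 0.85 f'_c (b_f − b_w) h_f = 0.85 × 25.7 × (980 − 300) × 135 = 2005371 N.
Remaining web compression depth: a_w = (T − C_f)/(0.85 f'_c b_w) = (3286800 − 2005371)/(0.85 × 25.7 × 300) = 195.53 mm.
M_n = C_f(d − h_f/2) + (T − C_f)(d − a_w/2) = 2005371 × (795 − 67.5) + 1281429 × (795 − 97.765) = 1458.91 + 893.46 = 2352.37 × 10⁶ N·mm.
M_n = 2352.37 kN·m.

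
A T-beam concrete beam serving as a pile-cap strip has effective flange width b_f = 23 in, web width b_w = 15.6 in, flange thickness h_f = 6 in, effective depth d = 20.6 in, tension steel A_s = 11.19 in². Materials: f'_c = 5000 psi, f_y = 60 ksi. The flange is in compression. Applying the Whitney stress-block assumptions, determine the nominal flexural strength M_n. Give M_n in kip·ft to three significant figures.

M_n ≈ 959 kip·ft

Tension: T = A_s f_y = 11.19 × 60 = 671.4 kips.
Try a within the flange: a = T/(0.85 f'_c b_f) = 671.4/(0.85 × 5 × 23) = 6.869 in.
a = 6.869 > h_f = 6 in: the block extends into the web. Split into flange-overhang and web parts.
C_f = 0.85 f'_c (b_f − b_w) h_f = 0.85 × 5 × (23 − 15.6) × 6 = 188.7 kips.
Remaining web compression depth: a_w = (T − C_f)/(0.85 f'_c b_w) = (671.4 − 188.7)/(0.85 × 5 × 15.6) = 7.281 in.
M_n = C_f(d − h_f/2) + (T − C_f)(d − a_w/2) = 188.7 × (20.6 − 3) + 482.7 × (20.6 − 3.6405) = 3321.1 + 8186.4 = 11507.5 kip·in.
M_n = 11507.5/12 = 958.96 kip·ft.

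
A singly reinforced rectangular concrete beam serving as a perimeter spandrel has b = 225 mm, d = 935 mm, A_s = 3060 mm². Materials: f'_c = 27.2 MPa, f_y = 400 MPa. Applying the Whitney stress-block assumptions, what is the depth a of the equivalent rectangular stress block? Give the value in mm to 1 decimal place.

a ≈ 235.3 mm

T = A_s f_y = 3060 × 400 = 1224000 N = 1224 kN.
Setting C = 0.85 f'_c a b equal to T: a = 1224000/(0.85 × 27.2 × 225) = 235.3 mm.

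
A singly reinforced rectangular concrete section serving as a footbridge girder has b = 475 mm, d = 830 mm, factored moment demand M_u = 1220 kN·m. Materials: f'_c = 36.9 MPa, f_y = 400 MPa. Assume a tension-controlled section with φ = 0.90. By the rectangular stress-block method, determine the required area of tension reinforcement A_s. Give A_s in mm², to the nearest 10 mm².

A_s ≈ 4400 mm²

M_n = M_u/φ = 1220/0.90 = 1355.56 kN·m.
With M_n = 0.85 f'_c a b (d − a/2), solve the quadratic for a:
a = d − √(d² − 2M_n/(0.85 f'_c b)) = 830 − √(830² − 2 × 1355.56×10⁶/(0.85 × 36.9 × 475)) = 118.01 mm.
A_s = 0.85 f'_c a b / f_y = 0.85 × 36.9 × 118.01 × 475 / 400 = 4395.4 mm².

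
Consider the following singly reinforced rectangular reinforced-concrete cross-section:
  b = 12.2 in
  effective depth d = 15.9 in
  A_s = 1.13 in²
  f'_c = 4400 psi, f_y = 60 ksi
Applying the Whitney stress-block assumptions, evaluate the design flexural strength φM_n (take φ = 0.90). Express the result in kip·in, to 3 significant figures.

φM_n ≈ 925 kip·in

T = A_s f_y = 1.13 × 60 = 67.8 kips.
a = T/(0.85 f'_c b) = 67.8/(0.85 × 4.4 × 12.2) = 1.486 in.
M_n = T(d − a/2) = 67.8 × (15.9 − 0.743) = 1027.6 kip·in.
φM_n = 0.90 × 1027.6 = 924.8 kip·in.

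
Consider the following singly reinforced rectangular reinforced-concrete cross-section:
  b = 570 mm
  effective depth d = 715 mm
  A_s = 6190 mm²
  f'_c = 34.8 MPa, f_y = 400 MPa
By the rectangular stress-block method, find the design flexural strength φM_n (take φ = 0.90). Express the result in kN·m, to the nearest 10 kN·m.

φM_n ≈ 1430 kN·m

T = A_s f_y = 6190 × 400 = 2476000 N = 2476 kN.
From C = T: a = T/(0.85 f'_c b) = 2476000/(0.85 × 34.8 × 570) = 146.85 mm.
M_n = T(d − a/2) = 2476 kN × (715 − 73.425) mm = 1588.54 kN·m.
φM_n = 0.90 × 1588.54 = 1429.69 kN·m.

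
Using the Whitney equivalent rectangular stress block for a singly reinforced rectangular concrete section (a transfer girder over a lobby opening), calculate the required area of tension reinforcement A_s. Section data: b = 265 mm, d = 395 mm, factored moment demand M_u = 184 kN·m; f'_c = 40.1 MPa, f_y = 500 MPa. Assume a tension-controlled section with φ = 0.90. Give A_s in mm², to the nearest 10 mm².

A_s ≈ 1120 mm²

M_n = M_u/φ = 184/0.90 = 204.444 kN·m.
With M_n = 0.85 f'_c a b (d − a/2), solve the quadratic for a:
a = d − √(d² − 2M_n/(0.85 f'_c b)) = 395 − √(395² − 2 × 204.444×10⁶/(0.85 × 40.1 × 265)) = 62.20 mm.
A_s = 0.85 f'_c a b / f_y = 0.85 × 40.1 × 62.20 × 265 / 500 = 1123.6 mm².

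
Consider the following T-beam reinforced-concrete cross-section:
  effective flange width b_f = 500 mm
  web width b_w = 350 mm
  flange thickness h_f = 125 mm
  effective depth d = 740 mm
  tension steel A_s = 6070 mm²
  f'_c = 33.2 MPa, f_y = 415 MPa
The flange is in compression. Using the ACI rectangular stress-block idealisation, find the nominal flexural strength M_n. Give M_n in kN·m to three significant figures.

Tension: T = A_s f_y = 6070 × 415 = 2519050 N.
Try a within the flange: a = T/(0.85 f'_c b_f) = 2519050/(0.85 × 33.2 × 500) = 178.53 mm.
a = 178.53 > h_f = 125 mm: the block extends into the web. Split into flange-overhang and web parts.
C_f = 0.85 f'_c (b_f − b_w) h_f = 0.85 × 33.2 × (500 − 350) × 125 = 529125 N.
Remaining web compression depth: a_w = (T − C_f)/(0.85 f'_c b_w) = (2519050 − 529125)/(0.85 × 33.2 × 350) = 201.47 mm.
M_n = C_f(d − h_f/2) + (T − C_f)(d − a_w/2) = 529125 × (740 − 62.5) + 1989925 × (740 − 100.735) = 358.48 + 1272.09 = 1630.57 × 10⁶ N·mm.
M_n = 1630.57 kN·m.

M_n ≈ 1630 kN·m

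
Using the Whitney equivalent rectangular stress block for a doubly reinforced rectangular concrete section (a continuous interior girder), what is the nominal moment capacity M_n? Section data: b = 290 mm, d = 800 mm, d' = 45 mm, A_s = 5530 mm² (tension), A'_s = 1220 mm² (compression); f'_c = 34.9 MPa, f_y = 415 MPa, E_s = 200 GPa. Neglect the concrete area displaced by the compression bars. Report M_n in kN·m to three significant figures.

Assume both tension and compression steel yield.
Net tension couple steel: A_s − A'_s = 4310 mm².
a = (A_s − A'_s) f_y / (0.85 f'_c b) = 1788650/(0.85 × 34.9 × 290) = 207.91 mm.
c = a/β₁ = 207.91/0.801 = 259.56 mm; ε'_s = 0.003(c − d')/c = 0.0025 ≥ f_y/E_s = 0.0021, so compression steel does yield.
M_n = (A_s − A'_s) f_y (d − a/2) + A'_s f_y (d − d') = [1788650 × (800 − 103.955) + 506300 × (800 − 45)] × 10⁻⁶ = 1244.98 + 382.26 = 1627.24 kN·m.

M_n ≈ 1630 kN·m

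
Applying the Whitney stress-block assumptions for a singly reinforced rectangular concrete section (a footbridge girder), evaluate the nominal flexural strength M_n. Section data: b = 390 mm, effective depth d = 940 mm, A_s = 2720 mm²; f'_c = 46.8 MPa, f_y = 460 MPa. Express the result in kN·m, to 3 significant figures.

T = A_s f_y = 2720 × 460 = 1251200 N = 1251.2 kN.
From C = T: a = T/(0.85 f'_c b) = 1251200/(0.85 × 46.8 × 390) = 80.65 mm.
M_n = T(d − a/2) = 1251.2 kN × (940 − 40.325) mm = 1125.67 kN·m.

M_n ≈ 1130 kN·m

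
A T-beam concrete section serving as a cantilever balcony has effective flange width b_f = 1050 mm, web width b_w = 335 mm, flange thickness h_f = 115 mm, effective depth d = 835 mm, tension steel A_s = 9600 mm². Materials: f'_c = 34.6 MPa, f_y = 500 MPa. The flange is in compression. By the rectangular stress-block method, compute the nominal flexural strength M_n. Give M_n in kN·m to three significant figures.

M_n ≈ 3580 kN·m

Tension: T = A_s f_y = 9600 × 500 = 4800000 N.
Try a within the flange: a = T/(0.85 f'_c b_f) = 4800000/(0.85 × 34.6 × 1050) = 155.44 mm.
a = 155.44 > h_f = 115 mm: the block extends into the web. Split into flange-overhang and web parts.
C_f = 0.85 f'_c (b_f − b_w) h_f = 0.85 × 34.6 × (1050 − 335) × 115 = 2418237 N.
Remaining web compression depth: a_w = (T − C_f)/(0.85 f'_c b_w) = (4800000 − 2418237)/(0.85 × 34.6 × 335) = 241.75 mm.
M_n = C_f(d − h_f/2) + (T − C_f)(d − a_w/2) = 2418237 × (835 − 57.5) + 2381763 × (835 − 120.875) = 1880.18 + 1700.88 = 3581.06 × 10⁶ N·mm.
M_n = 3581.06 kN·m.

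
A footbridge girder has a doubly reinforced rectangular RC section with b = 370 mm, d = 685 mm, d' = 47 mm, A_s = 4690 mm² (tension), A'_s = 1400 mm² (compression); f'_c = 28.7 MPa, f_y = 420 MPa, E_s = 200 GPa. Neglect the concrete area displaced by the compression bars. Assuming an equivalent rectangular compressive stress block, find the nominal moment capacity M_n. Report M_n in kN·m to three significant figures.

M_n ≈ 1220 kN·m

Assume both tension and compression steel yield.
Net tension couple steel: A_s − A'_s = 3290 mm².
a = (A_s − A'_s) f_y / (0.85 f'_c b) = 1381800/(0.85 × 28.7 × 370) = 153.09 mm.
c = a/β₁ = 153.09/0.845 = 181.17 mm; ε'_s = 0.003(c − d')/c = 0.0022 ≥ f_y/E_s = 0.0021, so compression steel does yield.
M_n = (A_s − A'_s) f_y (d − a/2) + A'_s f_y (d − d') = [1381800 × (685 − 76.545) + 588000 × (685 − 47)] × 10⁻⁶ = 840.76 + 375.14 = 1215.90 kN·m.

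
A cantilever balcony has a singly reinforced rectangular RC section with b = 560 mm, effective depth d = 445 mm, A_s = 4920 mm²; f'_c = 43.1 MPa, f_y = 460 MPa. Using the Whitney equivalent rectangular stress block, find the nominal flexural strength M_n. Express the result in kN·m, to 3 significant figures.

T = A_s f_y = 4920 × 460 = 2263200 N = 2263.2 kN.
From C = T: a = T/(0.85 f'_c b) = 2263200/(0.85 × 43.1 × 560) = 110.32 mm.
M_n = T(d − a/2) = 2263.2 kN × (445 − 55.16) mm = 882.29 kN·m.

M_n ≈ 882 kN·m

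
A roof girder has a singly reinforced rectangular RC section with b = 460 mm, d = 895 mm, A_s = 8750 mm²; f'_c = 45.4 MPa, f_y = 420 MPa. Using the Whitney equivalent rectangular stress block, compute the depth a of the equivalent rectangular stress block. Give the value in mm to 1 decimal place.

T = A_s f_y = 8750 × 420 = 3675000 N = 3675 kN.
Setting C = 0.85 f'_c a b equal to T: a = 3675000/(0.85 × 45.4 × 460) = 207.0 mm.

a ≈ 207.0 mm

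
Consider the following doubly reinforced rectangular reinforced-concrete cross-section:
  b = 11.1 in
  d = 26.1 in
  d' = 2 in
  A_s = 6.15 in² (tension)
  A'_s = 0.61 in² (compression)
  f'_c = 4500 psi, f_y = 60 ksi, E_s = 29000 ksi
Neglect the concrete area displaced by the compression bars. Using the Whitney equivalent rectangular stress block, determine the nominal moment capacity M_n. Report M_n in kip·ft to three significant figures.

Assume both steels yield.
a = (A_s − A'_s) f_y/(0.85 f'_c b) = (6.15 − 0.61) × 60/(0.85 × 4.5 × 11.1) = 7.829 in.
c = a/β₁ = 7.829/0.825 = 9.490 in; ε'_s = 0.003(c − d')/c = 0.0024 ≥ ε_y = 0.0021, so the compression steel yields.
M_n = (A_s − A'_s) f_y (d − a/2) + A'_s f_y (d − d') = 332.4 × (26.1 − 3.9145) + 36.6 × (26.1 − 2) = 7374.5 + 882.1 = 8256.6 kip·in = 8256.6/12 = 688.05 kip·ft.

M_n ≈ 688 kip·ft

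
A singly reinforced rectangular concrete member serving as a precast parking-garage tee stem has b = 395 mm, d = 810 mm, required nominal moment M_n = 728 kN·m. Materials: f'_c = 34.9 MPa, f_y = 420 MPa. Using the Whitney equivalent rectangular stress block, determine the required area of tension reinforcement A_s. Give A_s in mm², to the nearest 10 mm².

With M_n = 0.85 f'_c a b (d − a/2), solve the quadratic for a:
a = d − √(d² − 2M_n/(0.85 f'_c b)) = 810 − √(810² − 2 × 728×10⁶/(0.85 × 34.9 × 395)) = 80.72 mm.
A_s = 0.85 f'_c a b / f_y = 0.85 × 34.9 × 80.72 × 395 / 420 = 2252.0 mm².

A_s ≈ 2250 mm²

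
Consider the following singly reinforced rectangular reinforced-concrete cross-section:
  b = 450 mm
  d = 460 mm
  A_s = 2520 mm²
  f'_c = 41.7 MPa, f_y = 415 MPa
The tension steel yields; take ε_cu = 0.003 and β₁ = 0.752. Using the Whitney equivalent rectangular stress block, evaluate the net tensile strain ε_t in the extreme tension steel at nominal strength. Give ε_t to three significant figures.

a = A_s f_y/(0.85 f'_c b) = 65.57 mm.
β₁ = 0.752, so c = a/β₁ = 65.57/0.752 = 87.19 mm.
From the linear strain diagram with ε_cu = 0.003: ε_t = 0.003 (d − c)/c = 0.003 × (460 − 87.19)/87.19 = 0.0128.
Since ε_t ≥ 0.005, the section is tension-controlled.

ε_t ≈ 0.0128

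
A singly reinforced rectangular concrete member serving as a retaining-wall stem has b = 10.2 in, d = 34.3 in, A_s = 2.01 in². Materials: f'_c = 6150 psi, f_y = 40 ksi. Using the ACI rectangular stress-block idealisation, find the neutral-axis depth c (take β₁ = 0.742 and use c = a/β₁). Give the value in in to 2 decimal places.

T = A_s f_y = 2.01 × 40 = 80.4 kips.
a = T/(0.85 f'_c b) = 80.4/(0.85 × 6.15 × 10.2) = 1.5079 in.
With β₁ = 0.742, c = a/β₁ = 1.5079/0.742 = 2.03 in.

c ≈ 2.03 in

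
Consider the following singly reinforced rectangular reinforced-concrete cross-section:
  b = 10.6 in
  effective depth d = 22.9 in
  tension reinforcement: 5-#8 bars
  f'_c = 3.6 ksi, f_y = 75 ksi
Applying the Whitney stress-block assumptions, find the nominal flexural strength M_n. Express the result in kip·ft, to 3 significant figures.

A_s = 5 × 0.79 = 3.95 in².
T = A_s f_y = 3.95 × 75 = 296.25 kips.
a = T/(0.85 f'_c b) = 296.25/(0.85 × 3.6 × 10.6) = 9.133 in.
M_n = T(d − a/2) = 296.25 × (22.9 − 4.5665) = 5431.3 kip·in = 5431.3/12 = 452.61 kip·ft.

M_n ≈ 453 kip·ft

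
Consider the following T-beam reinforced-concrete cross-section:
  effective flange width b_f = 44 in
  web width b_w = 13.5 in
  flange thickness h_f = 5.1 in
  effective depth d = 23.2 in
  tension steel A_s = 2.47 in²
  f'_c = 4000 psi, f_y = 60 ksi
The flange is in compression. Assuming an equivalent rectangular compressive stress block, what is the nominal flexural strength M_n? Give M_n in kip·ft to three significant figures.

M_n ≈ 280 kip·ft

Tension: T = A_s f_y = 2.47 × 60 = 148.2 kips.
Try a within the flange: a = T/(0.85 f'_c b_f) = 148.2/(0.85 × 4 × 44) = 0.991 in.
Since a = 0.991 ≤ h_f = 5.1 in, the stress block lies entirely in the flange; analyse as a rectangular beam of width b_f.
M_n = T(d − a/2) = 148.2 × (23.2 − 0.4955) = 3364.8 kip·in.
M_n = 3364.8/12 = 280.40 kip·ft.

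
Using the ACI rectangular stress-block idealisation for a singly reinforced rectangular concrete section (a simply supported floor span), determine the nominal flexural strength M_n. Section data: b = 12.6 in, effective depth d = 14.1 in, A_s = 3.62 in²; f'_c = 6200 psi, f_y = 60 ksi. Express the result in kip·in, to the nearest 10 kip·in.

T = A_s f_y = 3.62 × 60 = 217.2 kips.
a = T/(0.85 f'_c b) = 217.2/(0.85 × 6.2 × 12.6) = 3.271 in.
M_n = T(d − a/2) = 217.2 × (14.1 − 1.6355) = 2707.3 kip·in.

M_n ≈ 2710 kip·in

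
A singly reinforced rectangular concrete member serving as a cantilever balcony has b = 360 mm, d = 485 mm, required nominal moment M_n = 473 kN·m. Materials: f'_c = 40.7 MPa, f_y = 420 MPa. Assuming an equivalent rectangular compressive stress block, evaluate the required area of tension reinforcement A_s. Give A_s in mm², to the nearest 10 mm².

A_s ≈ 2550 mm²

With M_n = 0.85 f'_c a b (d − a/2), solve the quadratic for a:
a = d − √(d² − 2M_n/(0.85 f'_c b)) = 485 − √(485² − 2 × 473×10⁶/(0.85 × 40.7 × 360)) = 85.92 mm.
A_s = 0.85 f'_c a b / f_y = 0.85 × 40.7 × 85.92 × 360 / 420 = 2547.8 mm².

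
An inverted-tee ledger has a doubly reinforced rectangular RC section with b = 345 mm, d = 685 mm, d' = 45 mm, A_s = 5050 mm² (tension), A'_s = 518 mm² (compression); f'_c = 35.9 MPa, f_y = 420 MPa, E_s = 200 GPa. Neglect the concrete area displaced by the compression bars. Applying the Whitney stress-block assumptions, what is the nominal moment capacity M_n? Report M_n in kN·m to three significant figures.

Assume both tension and compression steel yield.
Net tension couple steel: A_s − A'_s = 4532 mm².
a = (A_s − A'_s) f_y / (0.85 f'_c b) = 1903440/(0.85 × 35.9 × 345) = 180.80 mm.
c = a/β₁ = 180.80/0.794 = 227.71 mm; ε'_s = 0.003(c − d')/c = 0.0024 ≥ f_y/E_s = 0.0021, so compression steel does yield.
M_n = (A_s − A'_s) f_y (d − a/2) + A'_s f_y (d − d') = [1903440 × (685 − 90.4) + 217560 × (685 − 45)] × 10⁻⁶ = 1131.79 + 139.24 = 1271.03 kN·m.

M_n ≈ 1270 kN·m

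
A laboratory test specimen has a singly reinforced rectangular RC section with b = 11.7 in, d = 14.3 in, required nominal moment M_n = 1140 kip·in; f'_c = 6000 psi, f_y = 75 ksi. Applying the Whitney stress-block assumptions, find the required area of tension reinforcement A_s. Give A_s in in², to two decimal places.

A_s ≈ 1.12 in²

From M_n = 0.85 f'_c a b (d − a/2):
a = d − √(d² − 2M_n/(0.85 f'_c b)) = 14.3 − √(14.3² − 2 × 1140/(0.85 × 6 × 11.7)) = 1.405 in.
A_s = 0.85 f'_c a b / f_y = 0.85 × 6 × 1.405 × 11.7 / 75 = 1.118 in².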